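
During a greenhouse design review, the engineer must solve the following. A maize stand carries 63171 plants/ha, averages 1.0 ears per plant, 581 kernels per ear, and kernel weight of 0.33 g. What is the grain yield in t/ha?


Y = density * ears * kernels * kw
  = 63171 * 1.0 * 581 * 0.33 g/ha
  = 12111775.83 g/ha
  = 12111.78 kg/ha = 12.11 t/ha


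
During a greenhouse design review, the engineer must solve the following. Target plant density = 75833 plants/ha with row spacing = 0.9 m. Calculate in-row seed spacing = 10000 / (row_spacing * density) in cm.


spacing = 10000 / (row_sp * density)
        = 10000 / (0.9 * 75833)
        = 10000 / 68249.70
        = 0.14652 m = 14.65 cm


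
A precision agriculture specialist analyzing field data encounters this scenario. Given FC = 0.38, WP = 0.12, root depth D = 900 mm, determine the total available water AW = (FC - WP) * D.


AW = (FC - WP) * D
   = (0.38 - 0.12) * 900
   = 0.26 * 900
   = 234 mm


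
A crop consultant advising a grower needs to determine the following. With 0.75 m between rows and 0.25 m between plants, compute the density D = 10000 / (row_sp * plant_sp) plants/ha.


D = 10000 / (row_sp * plant_sp)
  = 10000 / (0.75 * 0.25)
  = 10000 / 0.1875
  = 53333.33 plants/ha


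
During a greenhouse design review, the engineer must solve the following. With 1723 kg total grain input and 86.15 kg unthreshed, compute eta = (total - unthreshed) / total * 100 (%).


eta = (total - unthreshed) / total * 100
    = (1723 - 86.15) / 1723 * 100
    = 1636.85 / 1723 * 100
    = 95%


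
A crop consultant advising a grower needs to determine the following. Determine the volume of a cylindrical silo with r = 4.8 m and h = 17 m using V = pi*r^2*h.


V = pi * r^2 * h
  = pi * 4.8^2 * 17
  = pi * 23.04 * 17
  = 1230.50 m^3


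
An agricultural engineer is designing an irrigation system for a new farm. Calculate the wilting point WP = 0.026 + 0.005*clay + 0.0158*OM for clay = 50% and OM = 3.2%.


WP = 0.026 + 0.005*50 + 0.0158*3.2
   = 0.026 + 0.2500 + 0.0506
   = 0.3266


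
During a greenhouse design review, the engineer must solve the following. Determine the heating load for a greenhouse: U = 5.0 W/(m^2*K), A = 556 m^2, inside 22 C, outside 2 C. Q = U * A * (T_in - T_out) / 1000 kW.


dT = 22 - (2) = 20 K
Q = U * A * dT
  = 5.0 * 556 * 20
  = 55600 W = 55.60 kW


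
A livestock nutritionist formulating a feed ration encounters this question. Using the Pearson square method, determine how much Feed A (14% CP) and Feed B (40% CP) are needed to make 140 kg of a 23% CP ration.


parts_A = CP_b - target = 40 - 23 = 17
parts_B = target - CP_a = 23 - 14 = 9
total_parts = 17 + 9 = 26
Feed A = 140 * 17 / 26 = 91.54 kg
Feed B = 140 * 9 / 26 = 48.46 kg

91.54 kg


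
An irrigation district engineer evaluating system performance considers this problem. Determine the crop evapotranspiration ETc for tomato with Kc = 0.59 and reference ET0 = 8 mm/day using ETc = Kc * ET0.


ETc = Kc * ET0
    = 0.59 * 8
    = 4.72 mm/day


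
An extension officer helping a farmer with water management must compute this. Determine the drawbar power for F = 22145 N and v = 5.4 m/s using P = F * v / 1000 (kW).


P = F * v / 1000
  = 22145 * 5.4 / 1000
  = 119583 / 1000
  = 119.58 kW


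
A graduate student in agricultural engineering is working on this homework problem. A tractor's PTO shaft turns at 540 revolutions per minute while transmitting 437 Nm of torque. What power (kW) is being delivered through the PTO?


P = 2*pi*n*T / 60000
  = 2*pi * 540 * 437 / 60000
  = 1482706.07 / 60000
  = 24.71 kW


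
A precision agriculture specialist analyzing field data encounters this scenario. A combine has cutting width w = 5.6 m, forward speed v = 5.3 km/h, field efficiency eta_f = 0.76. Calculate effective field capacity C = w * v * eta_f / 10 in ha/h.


C = w * v * eta_f / 10
  = 5.6 * 5.3 * 0.76 / 10
  = 22.56 / 10
  = 2.26 ha/h


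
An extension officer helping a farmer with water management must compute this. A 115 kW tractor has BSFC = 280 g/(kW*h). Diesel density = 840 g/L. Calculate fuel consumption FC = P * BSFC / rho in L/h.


FC = P * BSFC / rho_fuel
   = 115 * 280 / 840
   = 32200 / 840
   = 38.33 L/h


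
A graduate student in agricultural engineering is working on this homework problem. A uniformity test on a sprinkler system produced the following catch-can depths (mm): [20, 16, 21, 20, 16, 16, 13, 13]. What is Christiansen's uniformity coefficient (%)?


xbar = 135 / 8 = 16.875
sum|xi - xbar| = 20.750
CU = 100 * (1 - 20.750 / (8 * 16.875))
   = 100 * (1 - 0.1537)
   = 84.63%


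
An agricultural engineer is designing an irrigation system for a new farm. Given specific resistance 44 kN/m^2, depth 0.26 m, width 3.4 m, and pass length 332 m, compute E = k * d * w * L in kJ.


E = k * d * w * L
  = 44 * 0.26 * 3.4 * 332
  = 12913.47 kJ


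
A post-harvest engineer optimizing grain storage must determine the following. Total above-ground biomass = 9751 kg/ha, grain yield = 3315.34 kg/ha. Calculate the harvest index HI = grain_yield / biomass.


HI = grain_yield / biomass
   = 3315.34 / 9751
   = 0.34


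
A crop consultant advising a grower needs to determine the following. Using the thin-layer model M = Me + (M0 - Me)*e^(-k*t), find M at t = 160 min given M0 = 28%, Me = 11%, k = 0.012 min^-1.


M = Me + (M0 - Me) * e^(-k*t)
  = 11 + (28 - 11) * e^(-0.012*160)
  = 11 + 17 * e^(-1.920)
  = 11 + 17 * 0.14661
  = 11 + 2.4923
  = 13.49%


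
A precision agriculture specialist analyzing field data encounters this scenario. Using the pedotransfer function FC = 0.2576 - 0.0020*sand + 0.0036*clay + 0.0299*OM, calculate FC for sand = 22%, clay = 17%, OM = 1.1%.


FC = 0.2576 - 0.0020*22 + 0.0036*17 + 0.0299*1.1
   = 0.2576 - 0.0440 + 0.0612 + 0.0329
   = 0.3077


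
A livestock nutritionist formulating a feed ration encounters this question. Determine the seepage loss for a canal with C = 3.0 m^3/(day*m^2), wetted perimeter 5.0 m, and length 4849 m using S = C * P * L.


S = C * P * L
  = 3.0 * 5.0 * 4849
  = 72735 m^3/day


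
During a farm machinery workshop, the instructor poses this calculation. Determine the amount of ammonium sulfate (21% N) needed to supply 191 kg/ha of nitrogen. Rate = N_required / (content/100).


Rate = N_required / (N_content / 100)
     = 191 / (21 / 100)
     = 191 / 0.21
     = 909.52 kg/ha


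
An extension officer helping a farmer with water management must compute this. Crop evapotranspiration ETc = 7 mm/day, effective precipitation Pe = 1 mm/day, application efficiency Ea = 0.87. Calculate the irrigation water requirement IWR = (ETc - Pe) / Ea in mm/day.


IWR = (ETc - Pe) / Ea
    = (7 - 1) / 0.87
    = 6 / 0.87
    = 6.90 mm/day


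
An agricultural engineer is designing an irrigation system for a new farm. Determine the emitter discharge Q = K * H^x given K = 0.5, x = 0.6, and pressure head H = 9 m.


Q = K * H^x
  = 0.5 * 9^0.6
  = 0.5 * 3.7372
  = 1.87 L/h


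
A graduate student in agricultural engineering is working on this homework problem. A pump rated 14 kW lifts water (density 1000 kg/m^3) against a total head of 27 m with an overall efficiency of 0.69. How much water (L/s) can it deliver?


Q = (P * 1000 * eta) / (rho * g * H)
  = (14 * 1000 * 0.69) / (1000 * 9.81 * 27)
  = 9660 / 264870
  = 0.03647 m^3/s = 36.47 L/s


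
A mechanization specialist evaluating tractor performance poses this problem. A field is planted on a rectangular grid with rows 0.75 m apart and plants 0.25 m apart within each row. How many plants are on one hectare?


D = 10000 / (row_sp * plant_sp)
  = 10000 / (0.75 * 0.25)
  = 10000 / 0.1875
  = 53333.33 plants/ha


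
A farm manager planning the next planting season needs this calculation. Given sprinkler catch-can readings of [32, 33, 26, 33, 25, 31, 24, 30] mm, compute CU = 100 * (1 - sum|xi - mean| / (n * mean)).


xbar = 234 / 8 = 29.250
sum|xi - xbar| = 25.500
CU = 100 * (1 - 25.500 / (8 * 29.250))
   = 100 * (1 - 0.1090)
   = 89.10%


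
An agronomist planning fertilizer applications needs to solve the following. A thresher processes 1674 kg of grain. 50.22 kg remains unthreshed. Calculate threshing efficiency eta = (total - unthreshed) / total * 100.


eta = (total - unthreshed) / total * 100
    = (1674 - 50.22) / 1674 * 100
    = 1623.78 / 1674 * 100
    = 97%


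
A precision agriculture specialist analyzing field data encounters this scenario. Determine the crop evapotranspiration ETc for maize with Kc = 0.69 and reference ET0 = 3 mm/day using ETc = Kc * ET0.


ETc = Kc * ET0
    = 0.69 * 3
    = 2.07 mm/day


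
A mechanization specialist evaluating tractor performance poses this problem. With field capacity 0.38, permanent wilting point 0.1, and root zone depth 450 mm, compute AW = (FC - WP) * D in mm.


AW = (FC - WP) * D
   = (0.38 - 0.1) * 450
   = 0.28 * 450
   = 126 mm


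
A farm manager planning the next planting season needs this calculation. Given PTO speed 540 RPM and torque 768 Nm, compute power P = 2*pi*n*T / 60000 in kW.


P = 2*pi*n*T / 60000
  = 2*pi * 540 * 768 / 60000
  = 2605762.61 / 60000
  = 43.43 kW


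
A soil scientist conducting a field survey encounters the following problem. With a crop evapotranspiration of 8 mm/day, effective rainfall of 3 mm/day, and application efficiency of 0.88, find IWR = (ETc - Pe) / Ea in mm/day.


IWR = (ETc - Pe) / Ea
    = (8 - 3) / 0.88
    = 5 / 0.88
    = 5.68 mm/day


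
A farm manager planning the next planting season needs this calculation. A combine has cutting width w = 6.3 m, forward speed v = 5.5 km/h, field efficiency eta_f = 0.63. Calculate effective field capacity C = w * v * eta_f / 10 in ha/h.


C = w * v * eta_f / 10
  = 6.3 * 5.5 * 0.63 / 10
  = 21.83 / 10
  = 2.18 ha/h


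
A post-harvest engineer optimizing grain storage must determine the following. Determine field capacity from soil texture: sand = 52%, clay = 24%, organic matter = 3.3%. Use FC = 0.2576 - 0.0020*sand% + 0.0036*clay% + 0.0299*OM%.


FC = 0.2576 - 0.0020*52 + 0.0036*24 + 0.0299*3.3
   = 0.2576 - 0.1040 + 0.0864 + 0.0987
   = 0.3387


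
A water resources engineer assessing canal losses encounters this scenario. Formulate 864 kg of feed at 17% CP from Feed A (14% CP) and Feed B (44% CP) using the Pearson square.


parts_A = CP_b - target = 44 - 17 = 27
parts_B = target - CP_a = 17 - 14 = 3
total_parts = 27 + 3 = 30
Feed A = 864 * 27 / 30 = 777.60 kg
Feed B = 864 * 3 / 30 = 86.40 kg

777.60 kg


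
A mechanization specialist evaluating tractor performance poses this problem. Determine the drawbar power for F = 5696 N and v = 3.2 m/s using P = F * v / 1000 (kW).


P = F * v / 1000
  = 5696 * 3.2 / 1000
  = 18227.20 / 1000
  = 18.23 kW


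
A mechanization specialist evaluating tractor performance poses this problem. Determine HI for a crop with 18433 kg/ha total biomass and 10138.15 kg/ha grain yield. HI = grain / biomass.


HI = grain_yield / biomass
   = 10138.15 / 18433
   = 0.55


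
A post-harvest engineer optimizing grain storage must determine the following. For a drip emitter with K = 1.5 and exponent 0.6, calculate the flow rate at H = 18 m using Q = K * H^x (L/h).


Q = K * H^x
  = 1.5 * 18^0.6
  = 1.5 * 5.6645
  = 8.50 L/h


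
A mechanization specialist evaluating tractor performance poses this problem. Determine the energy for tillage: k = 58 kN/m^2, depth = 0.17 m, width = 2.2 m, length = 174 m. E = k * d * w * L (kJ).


E = k * d * w * L
  = 58 * 0.17 * 2.2 * 174
  = 3774.41 kJ


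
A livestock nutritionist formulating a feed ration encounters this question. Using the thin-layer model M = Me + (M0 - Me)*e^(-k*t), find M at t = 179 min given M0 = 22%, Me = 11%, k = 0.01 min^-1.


M = Me + (M0 - Me) * e^(-k*t)
  = 11 + (22 - 11) * e^(-0.01*179)
  = 11 + 11 * e^(-1.790)
  = 11 + 11 * 0.16696
  = 11 + 1.8366
  = 12.84%


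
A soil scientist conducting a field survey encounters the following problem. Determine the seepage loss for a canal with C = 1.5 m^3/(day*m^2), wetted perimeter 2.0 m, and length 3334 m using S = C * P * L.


S = C * P * L
  = 1.5 * 2.0 * 3334
  = 10002 m^3/day


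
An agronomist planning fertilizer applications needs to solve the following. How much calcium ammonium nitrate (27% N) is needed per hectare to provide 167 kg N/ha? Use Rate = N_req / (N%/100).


Rate = N_required / (N_content / 100)
     = 167 / (27 / 100)
     = 167 / 0.27
     = 618.52 kg/ha


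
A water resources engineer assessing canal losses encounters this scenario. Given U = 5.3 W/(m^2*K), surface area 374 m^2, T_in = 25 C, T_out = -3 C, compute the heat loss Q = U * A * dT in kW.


dT = 25 - (-3) = 28 K
Q = U * A * dT
  = 5.3 * 374 * 28
  = 55501.60 W = 55.50 kW


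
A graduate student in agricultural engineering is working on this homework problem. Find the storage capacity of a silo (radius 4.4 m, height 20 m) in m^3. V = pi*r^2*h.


V = pi * r^2 * h
  = pi * 4.4^2 * 20
  = pi * 19.36 * 20
  = 1216.42 m^3


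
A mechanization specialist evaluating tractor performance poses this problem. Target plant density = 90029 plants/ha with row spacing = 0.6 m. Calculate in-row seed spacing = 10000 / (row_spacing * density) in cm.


spacing = 10000 / (row_sp * density)
        = 10000 / (0.6 * 90029)
        = 10000 / 54017.40
        = 0.18513 m = 18.51 cm


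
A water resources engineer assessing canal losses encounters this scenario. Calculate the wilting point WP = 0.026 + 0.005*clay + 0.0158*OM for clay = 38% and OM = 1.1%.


WP = 0.026 + 0.005*38 + 0.0158*1.1
   = 0.026 + 0.1900 + 0.0174
   = 0.2334


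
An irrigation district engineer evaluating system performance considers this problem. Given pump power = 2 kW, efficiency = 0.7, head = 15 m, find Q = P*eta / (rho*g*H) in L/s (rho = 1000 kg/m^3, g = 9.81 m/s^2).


Q = (P * 1000 * eta) / (rho * g * H)
  = (2 * 1000 * 0.7) / (1000 * 9.81 * 15)
  = 1400 / 147150
  = 0.00951 m^3/s = 9.51 L/s


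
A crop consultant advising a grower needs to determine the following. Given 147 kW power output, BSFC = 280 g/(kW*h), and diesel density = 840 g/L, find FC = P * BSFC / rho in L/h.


FC = P * BSFC / rho_fuel
   = 147 * 280 / 840
   = 41160 / 840
   = 49 L/h


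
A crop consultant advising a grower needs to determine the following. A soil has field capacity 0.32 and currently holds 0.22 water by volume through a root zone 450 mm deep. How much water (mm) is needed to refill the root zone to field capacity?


SMD = (FC - theta) * D
    = (0.32 - 0.22) * 450
    = 0.100 * 450
    = 45 mm


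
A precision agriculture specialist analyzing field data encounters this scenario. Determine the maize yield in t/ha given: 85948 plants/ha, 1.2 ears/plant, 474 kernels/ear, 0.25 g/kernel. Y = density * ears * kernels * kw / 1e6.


Y = density * ears * kernels * kw
  = 85948 * 1.2 * 474 * 0.25 g/ha
  = 12221805.60 g/ha
  = 12221.81 kg/ha = 12.22 t/ha


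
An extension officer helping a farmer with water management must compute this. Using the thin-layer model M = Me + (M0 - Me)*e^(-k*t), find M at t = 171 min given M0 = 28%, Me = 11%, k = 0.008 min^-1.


M = Me + (M0 - Me) * e^(-k*t)
  = 11 + (28 - 11) * e^(-0.008*171)
  = 11 + 17 * e^(-1.368)
  = 11 + 17 * 0.25462
  = 11 + 4.3285
  = 15.33%


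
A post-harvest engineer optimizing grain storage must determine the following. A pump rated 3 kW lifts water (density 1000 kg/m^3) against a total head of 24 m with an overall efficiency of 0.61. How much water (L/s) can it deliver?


Q = (P * 1000 * eta) / (rho * g * H)
  = (3 * 1000 * 0.61) / (1000 * 9.81 * 24)
  = 1830 / 235440
  = 0.00777 m^3/s = 7.77 L/s


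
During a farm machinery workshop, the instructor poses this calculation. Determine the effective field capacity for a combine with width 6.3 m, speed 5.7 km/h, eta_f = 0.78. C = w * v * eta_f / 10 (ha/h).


C = w * v * eta_f / 10
  = 6.3 * 5.7 * 0.78 / 10
  = 28.01 / 10
  = 2.80 ha/h


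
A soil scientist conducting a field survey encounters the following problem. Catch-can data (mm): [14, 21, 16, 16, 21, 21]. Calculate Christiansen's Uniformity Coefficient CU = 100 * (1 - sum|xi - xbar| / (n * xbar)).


xbar = 109 / 6 = 18.167
sum|xi - xbar| = 17
CU = 100 * (1 - 17 / (6 * 18.167))
   = 100 * (1 - 0.1560)
   = 84.40%


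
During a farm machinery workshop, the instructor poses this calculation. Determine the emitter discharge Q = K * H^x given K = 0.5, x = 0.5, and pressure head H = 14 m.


Q = K * H^x
  = 0.5 * 14^0.5
  = 0.5 * 3.7417
  = 1.87 L/h


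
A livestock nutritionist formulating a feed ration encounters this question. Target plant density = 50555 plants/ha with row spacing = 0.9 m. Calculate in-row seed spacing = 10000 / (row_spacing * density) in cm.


spacing = 10000 / (row_sp * density)
        = 10000 / (0.9 * 50555)
        = 10000 / 45499.50
        = 0.21978 m = 21.98 cm


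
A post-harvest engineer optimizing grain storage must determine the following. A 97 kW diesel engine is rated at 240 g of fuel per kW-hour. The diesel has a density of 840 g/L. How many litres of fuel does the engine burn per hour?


FC = P * BSFC / rho_fuel
   = 97 * 240 / 840
   = 23280 / 840
   = 27.71 L/h


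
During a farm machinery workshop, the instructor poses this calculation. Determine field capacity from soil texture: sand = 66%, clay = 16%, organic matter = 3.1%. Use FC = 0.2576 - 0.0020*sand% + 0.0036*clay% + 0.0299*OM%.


FC = 0.2576 - 0.0020*66 + 0.0036*16 + 0.0299*3.1
   = 0.2576 - 0.1320 + 0.0576 + 0.0927
   = 0.2759


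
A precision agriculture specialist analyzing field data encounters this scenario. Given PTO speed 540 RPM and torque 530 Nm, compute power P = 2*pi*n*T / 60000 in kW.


P = 2*pi*n*T / 60000
  = 2*pi * 540 * 530 / 60000
  = 1798247.63 / 60000
  = 29.97 kW


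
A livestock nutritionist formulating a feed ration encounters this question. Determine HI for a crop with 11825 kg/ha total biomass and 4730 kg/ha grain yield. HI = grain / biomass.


HI = grain_yield / biomass
   = 4730 / 11825
   = 0.40


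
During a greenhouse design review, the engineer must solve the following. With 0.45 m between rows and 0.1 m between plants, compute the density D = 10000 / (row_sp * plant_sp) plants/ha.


D = 10000 / (row_sp * plant_sp)
  = 10000 / (0.45 * 0.1)
  = 10000 / 0.0450
  = 222222.22 plants/ha


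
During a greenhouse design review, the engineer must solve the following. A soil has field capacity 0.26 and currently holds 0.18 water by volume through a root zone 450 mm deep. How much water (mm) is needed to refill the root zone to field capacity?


SMD = (FC - theta) * D
    = (0.26 - 0.18) * 450
    = 0.080 * 450
    = 36 mm


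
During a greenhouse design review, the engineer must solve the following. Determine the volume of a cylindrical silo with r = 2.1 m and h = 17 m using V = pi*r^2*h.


V = pi * r^2 * h
  = pi * 2.1^2 * 17
  = pi * 4.41 * 17
  = 235.53 m^3


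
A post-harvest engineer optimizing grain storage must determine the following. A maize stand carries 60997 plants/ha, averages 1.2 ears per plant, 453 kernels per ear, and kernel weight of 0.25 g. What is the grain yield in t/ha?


Y = density * ears * kernels * kw
  = 60997 * 1.2 * 453 * 0.25 g/ha
  = 8289492.30 g/ha
  = 8289.49 kg/ha = 8.29 t/ha


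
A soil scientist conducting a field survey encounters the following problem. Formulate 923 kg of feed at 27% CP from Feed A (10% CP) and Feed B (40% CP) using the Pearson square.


parts_A = CP_b - target = 40 - 27 = 13
parts_B = target - CP_a = 27 - 10 = 17
total_parts = 13 + 17 = 30
Feed A = 923 * 13 / 30 = 399.97 kg
Feed B = 923 * 17 / 30 = 523.03 kg

399.97 kg


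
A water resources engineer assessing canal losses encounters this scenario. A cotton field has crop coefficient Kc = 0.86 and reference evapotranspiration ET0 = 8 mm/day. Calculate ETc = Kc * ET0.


ETc = Kc * ET0
    = 0.86 * 8
    = 6.88 mm/day


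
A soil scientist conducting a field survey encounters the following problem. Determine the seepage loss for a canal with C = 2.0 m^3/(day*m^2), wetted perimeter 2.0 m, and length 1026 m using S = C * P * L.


S = C * P * L
  = 2.0 * 2.0 * 1026
  = 4104 m^3/day


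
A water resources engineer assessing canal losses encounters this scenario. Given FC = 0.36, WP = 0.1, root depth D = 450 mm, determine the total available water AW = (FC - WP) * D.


AW = (FC - WP) * D
   = (0.36 - 0.1) * 450
   = 0.26 * 450
   = 117 mm


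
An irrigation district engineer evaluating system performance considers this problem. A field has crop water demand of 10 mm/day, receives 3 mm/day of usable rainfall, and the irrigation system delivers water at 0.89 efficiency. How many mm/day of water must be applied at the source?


IWR = (ETc - Pe) / Ea
    = (10 - 3) / 0.89
    = 7 / 0.89
    = 7.87 mm/day


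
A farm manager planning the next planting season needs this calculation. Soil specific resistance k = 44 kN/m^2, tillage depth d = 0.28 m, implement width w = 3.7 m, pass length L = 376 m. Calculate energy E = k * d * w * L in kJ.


E = k * d * w * L
  = 44 * 0.28 * 3.7 * 376
  = 17139.58 kJ


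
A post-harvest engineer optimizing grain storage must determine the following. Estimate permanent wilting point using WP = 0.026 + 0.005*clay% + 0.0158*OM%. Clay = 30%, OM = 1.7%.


WP = 0.026 + 0.005*30 + 0.0158*1.7
   = 0.026 + 0.1500 + 0.0269
   = 0.2029


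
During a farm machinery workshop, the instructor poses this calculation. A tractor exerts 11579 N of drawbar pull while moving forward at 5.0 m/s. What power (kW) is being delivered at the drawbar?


P = F * v / 1000
  = 11579 * 5.0 / 1000
  = 57895 / 1000
  = 57.90 kW


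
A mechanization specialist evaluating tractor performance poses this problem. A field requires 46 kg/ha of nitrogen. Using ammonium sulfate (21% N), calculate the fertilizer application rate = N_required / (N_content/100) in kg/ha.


Rate = N_required / (N_content / 100)
     = 46 / (21 / 100)
     = 46 / 0.21
     = 219.05 kg/ha


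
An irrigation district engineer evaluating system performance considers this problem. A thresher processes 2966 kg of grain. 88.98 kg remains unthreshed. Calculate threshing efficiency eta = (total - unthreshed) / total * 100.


eta = (total - unthreshed) / total * 100
    = (2966 - 88.98) / 2966 * 100
    = 2877.02 / 2966 * 100
    = 97%


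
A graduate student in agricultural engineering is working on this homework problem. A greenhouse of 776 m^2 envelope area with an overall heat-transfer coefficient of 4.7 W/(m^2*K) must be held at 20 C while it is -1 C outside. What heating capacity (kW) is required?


dT = 20 - (-1) = 21 K
Q = U * A * dT
  = 4.7 * 776 * 21
  = 76591.20 W = 76.59 kW


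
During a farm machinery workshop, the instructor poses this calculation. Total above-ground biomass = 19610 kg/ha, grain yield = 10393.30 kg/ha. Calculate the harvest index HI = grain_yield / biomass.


HI = grain_yield / biomass
   = 10393.30 / 19610
   = 0.53


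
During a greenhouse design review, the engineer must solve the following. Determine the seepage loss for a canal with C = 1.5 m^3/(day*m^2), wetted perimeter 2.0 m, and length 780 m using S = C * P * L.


S = C * P * L
  = 1.5 * 2.0 * 780
  = 2340 m^3/day


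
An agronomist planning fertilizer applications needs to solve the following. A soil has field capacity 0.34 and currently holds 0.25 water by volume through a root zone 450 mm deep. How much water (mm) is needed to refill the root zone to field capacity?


SMD = (FC - theta) * D
    = (0.34 - 0.25) * 450
    = 0.090 * 450
    = 40.50 mm


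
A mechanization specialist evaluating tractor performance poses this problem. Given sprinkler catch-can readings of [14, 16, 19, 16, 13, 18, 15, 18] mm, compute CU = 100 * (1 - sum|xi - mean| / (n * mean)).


xbar = 129 / 8 = 16.125
sum|xi - xbar| = 13.250
CU = 100 * (1 - 13.250 / (8 * 16.125))
   = 100 * (1 - 0.1027)
   = 89.73%


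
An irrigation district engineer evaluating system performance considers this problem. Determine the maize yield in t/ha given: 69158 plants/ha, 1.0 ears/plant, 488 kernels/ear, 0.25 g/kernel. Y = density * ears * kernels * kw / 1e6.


Y = density * ears * kernels * kw
  = 69158 * 1.0 * 488 * 0.25 g/ha
  = 8437276 g/ha
  = 8437.28 kg/ha = 8.44 t/ha


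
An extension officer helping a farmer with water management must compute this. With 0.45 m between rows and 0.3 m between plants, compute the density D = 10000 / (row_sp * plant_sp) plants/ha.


D = 10000 / (row_sp * plant_sp)
  = 10000 / (0.45 * 0.3)
  = 10000 / 0.1350
  = 74074.07 plants/ha


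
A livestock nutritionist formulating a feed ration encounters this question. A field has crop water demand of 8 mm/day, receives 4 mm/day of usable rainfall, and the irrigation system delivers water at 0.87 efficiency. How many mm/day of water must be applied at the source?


IWR = (ETc - Pe) / Ea
    = (8 - 4) / 0.87
    = 4 / 0.87
    = 4.60 mm/day


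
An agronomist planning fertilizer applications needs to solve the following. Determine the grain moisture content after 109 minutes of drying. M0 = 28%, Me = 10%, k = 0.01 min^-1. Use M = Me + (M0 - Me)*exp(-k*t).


M = Me + (M0 - Me) * e^(-k*t)
  = 10 + (28 - 10) * e^(-0.01*109)
  = 10 + 18 * e^(-1.090)
  = 10 + 18 * 0.33622
  = 10 + 6.0519
  = 16.05%


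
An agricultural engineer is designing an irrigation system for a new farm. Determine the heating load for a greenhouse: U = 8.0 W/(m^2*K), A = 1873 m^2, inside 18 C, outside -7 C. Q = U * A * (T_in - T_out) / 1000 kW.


dT = 18 - (-7) = 25 K
Q = U * A * dT
  = 8.0 * 1873 * 25
  = 374600 W = 374.60 kW


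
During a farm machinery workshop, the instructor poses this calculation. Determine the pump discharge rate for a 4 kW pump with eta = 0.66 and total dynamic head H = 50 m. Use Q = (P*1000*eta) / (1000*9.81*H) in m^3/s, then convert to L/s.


Q = (P * 1000 * eta) / (rho * g * H)
  = (4 * 1000 * 0.66) / (1000 * 9.81 * 50)
  = 2640 / 490500
  = 0.00538 m^3/s = 5.38 L/s


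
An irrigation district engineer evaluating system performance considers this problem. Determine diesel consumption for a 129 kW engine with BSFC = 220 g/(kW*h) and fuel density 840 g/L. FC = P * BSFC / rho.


FC = P * BSFC / rho_fuel
   = 129 * 220 / 840
   = 28380 / 840
   = 33.79 L/h


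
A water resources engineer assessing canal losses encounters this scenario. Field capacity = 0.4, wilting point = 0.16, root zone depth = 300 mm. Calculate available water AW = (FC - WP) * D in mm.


AW = (FC - WP) * D
   = (0.4 - 0.16) * 300
   = 0.24 * 300
   = 72 mm


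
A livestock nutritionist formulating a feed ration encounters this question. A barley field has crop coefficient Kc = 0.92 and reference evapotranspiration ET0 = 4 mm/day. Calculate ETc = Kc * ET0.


ETc = Kc * ET0
    = 0.92 * 4
    = 3.68 mm/day


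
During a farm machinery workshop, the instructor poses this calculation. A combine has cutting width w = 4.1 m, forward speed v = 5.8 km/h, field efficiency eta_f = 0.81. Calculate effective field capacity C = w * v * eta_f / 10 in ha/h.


C = w * v * eta_f / 10
  = 4.1 * 5.8 * 0.81 / 10
  = 19.26 / 10
  = 1.93 ha/h


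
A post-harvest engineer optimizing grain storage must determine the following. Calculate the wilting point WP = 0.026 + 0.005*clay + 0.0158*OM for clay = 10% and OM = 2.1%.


WP = 0.026 + 0.005*10 + 0.0158*2.1
   = 0.026 + 0.0500 + 0.0332
   = 0.1092


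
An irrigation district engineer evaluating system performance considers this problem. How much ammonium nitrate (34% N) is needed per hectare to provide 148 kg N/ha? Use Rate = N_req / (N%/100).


Rate = N_required / (N_content / 100)
     = 148 / (34 / 100)
     = 148 / 0.34
     = 435.29 kg/ha


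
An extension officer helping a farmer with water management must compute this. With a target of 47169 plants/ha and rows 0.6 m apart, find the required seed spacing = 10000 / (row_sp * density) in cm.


spacing = 10000 / (row_sp * density)
        = 10000 / (0.6 * 47169)
        = 10000 / 28301.40
        = 0.35334 m = 35.33 cm


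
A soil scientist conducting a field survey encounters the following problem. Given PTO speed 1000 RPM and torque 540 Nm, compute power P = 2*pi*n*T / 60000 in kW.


P = 2*pi*n*T / 60000
  = 2*pi * 1000 * 540 / 60000
  = 3392920.07 / 60000
  = 56.55 kW


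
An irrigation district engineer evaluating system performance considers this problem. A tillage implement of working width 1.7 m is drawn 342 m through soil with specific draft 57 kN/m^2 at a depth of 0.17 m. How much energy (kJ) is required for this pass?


E = k * d * w * L
  = 57 * 0.17 * 1.7 * 342
  = 5633.77 kJ


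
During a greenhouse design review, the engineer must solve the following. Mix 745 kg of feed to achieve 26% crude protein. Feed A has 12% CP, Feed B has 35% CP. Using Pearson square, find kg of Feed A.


parts_A = CP_b - target = 35 - 26 = 9
parts_B = target - CP_a = 26 - 12 = 14
total_parts = 9 + 14 = 23
Feed A = 745 * 9 / 23 = 291.52 kg
Feed B = 745 * 14 / 23 = 453.48 kg

291.52 kg


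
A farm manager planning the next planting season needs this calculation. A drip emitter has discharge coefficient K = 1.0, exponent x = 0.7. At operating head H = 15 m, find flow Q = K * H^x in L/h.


Q = K * H^x
  = 1.0 * 15^0.7
  = 1.0 * 6.6568
  = 6.66 L/h


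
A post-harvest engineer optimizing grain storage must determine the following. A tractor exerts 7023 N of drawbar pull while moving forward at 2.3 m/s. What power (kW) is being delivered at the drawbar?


P = F * v / 1000
  = 7023 * 2.3 / 1000
  = 16152.90 / 1000
  = 16.15 kW


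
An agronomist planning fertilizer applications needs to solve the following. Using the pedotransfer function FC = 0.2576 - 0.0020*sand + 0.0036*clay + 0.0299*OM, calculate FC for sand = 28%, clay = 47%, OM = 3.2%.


FC = 0.2576 - 0.0020*28 + 0.0036*47 + 0.0299*3.2
   = 0.2576 - 0.0560 + 0.1692 + 0.0957
   = 0.4665


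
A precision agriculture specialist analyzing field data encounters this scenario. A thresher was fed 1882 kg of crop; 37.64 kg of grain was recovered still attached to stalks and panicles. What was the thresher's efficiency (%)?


eta = (total - unthreshed) / total * 100
    = (1882 - 37.64) / 1882 * 100
    = 1844.36 / 1882 * 100
    = 98%


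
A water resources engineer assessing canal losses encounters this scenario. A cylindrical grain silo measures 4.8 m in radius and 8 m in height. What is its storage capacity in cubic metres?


V = pi * r^2 * h
  = pi * 4.8^2 * 8
  = pi * 23.04 * 8
  = 579.06 m^3


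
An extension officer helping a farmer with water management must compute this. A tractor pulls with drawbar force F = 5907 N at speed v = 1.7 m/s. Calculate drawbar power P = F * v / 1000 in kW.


P = F * v / 1000
  = 5907 * 1.7 / 1000
  = 10041.90 / 1000
  = 10.04 kW


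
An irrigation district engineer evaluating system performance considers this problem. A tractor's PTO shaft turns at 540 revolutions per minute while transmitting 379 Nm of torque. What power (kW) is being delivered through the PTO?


P = 2*pi*n*T / 60000
  = 2*pi * 540 * 379 / 60000
  = 1285916.70 / 60000
  = 21.43 kW


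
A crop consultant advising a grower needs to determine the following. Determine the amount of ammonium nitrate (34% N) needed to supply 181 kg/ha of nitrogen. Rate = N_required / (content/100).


Rate = N_required / (N_content / 100)
     = 181 / (34 / 100)
     = 181 / 0.34
     = 532.35 kg/ha


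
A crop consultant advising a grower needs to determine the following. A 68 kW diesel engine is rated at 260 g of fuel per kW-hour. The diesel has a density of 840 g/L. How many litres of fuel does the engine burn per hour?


FC = P * BSFC / rho_fuel
   = 68 * 260 / 840
   = 17680 / 840
   = 21.05 L/h


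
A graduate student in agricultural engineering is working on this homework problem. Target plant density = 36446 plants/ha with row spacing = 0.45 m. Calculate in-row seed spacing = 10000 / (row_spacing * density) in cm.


spacing = 10000 / (row_sp * density)
        = 10000 / (0.45 * 36446)
        = 10000 / 16400.70
        = 0.60973 m = 60.97 cm


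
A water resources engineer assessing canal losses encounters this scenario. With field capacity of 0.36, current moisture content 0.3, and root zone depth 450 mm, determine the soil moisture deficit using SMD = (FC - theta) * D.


SMD = (FC - theta) * D
    = (0.36 - 0.3) * 450
    = 0.060 * 450
    = 27 mm


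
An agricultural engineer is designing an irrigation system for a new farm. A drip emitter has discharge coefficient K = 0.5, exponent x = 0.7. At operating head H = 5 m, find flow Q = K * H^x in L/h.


Q = K * H^x
  = 0.5 * 5^0.7
  = 0.5 * 3.0852
  = 1.54 L/h


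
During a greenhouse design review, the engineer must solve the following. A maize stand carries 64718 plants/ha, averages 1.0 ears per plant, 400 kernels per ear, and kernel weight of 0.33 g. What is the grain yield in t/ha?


Y = density * ears * kernels * kw
  = 64718 * 1.0 * 400 * 0.33 g/ha
  = 8542776 g/ha
  = 8542.78 kg/ha = 8.54 t/ha


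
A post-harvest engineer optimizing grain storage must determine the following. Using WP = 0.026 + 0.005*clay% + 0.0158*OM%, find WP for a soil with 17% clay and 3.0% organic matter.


WP = 0.026 + 0.005*17 + 0.0158*3.0
   = 0.026 + 0.0850 + 0.0474
   = 0.1584


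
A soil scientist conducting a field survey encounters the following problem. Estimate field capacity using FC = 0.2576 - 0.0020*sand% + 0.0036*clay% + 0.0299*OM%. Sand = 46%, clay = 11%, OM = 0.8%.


FC = 0.2576 - 0.0020*46 + 0.0036*11 + 0.0299*0.8
   = 0.2576 - 0.0920 + 0.0396 + 0.0239
   = 0.2291


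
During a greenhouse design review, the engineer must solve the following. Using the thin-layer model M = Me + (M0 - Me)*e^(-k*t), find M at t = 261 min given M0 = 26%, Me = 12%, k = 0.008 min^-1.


M = Me + (M0 - Me) * e^(-k*t)
  = 12 + (26 - 12) * e^(-0.008*261)
  = 12 + 14 * e^(-2.088)
  = 12 + 14 * 0.12393
  = 12 + 1.7351
  = 13.74%


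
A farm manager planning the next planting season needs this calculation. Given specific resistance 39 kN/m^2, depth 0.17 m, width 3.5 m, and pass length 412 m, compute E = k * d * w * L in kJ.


E = k * d * w * L
  = 39 * 0.17 * 3.5 * 412
  = 9560.46 kJ


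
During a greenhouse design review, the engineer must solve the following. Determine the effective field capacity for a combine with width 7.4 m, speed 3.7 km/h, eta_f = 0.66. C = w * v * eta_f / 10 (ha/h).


C = w * v * eta_f / 10
  = 7.4 * 3.7 * 0.66 / 10
  = 18.07 / 10
  = 1.81 ha/h


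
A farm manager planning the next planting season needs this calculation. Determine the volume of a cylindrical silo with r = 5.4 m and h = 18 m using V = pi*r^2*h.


V = pi * r^2 * h
  = pi * 5.4^2 * 18
  = pi * 29.16 * 18
  = 1648.96 m^3


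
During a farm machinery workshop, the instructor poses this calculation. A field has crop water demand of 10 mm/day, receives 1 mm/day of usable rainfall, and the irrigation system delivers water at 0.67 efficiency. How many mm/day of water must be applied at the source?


IWR = (ETc - Pe) / Ea
    = (10 - 1) / 0.67
    = 9 / 0.67
    = 13.43 mm/day


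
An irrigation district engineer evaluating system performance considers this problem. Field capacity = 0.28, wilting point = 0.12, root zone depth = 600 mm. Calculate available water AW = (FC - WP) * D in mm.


AW = (FC - WP) * D
   = (0.28 - 0.12) * 600
   = 0.16 * 600
   = 96 mm


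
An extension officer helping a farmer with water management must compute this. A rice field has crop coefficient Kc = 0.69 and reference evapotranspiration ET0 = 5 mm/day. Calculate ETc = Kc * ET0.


ETc = Kc * ET0
    = 0.69 * 5
    = 3.45 mm/day


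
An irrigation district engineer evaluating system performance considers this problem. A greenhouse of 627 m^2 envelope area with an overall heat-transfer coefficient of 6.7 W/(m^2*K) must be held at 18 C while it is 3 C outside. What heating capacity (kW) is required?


dT = 18 - (3) = 15 K
Q = U * A * dT
  = 6.7 * 627 * 15
  = 63013.50 W = 63.01 kW


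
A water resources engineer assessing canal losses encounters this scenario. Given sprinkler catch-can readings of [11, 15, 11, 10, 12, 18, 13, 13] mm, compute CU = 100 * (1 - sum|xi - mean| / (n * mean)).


xbar = 103 / 8 = 12.875
sum|xi - xbar| = 15
CU = 100 * (1 - 15 / (8 * 12.875))
   = 100 * (1 - 0.1456)
   = 85.44%


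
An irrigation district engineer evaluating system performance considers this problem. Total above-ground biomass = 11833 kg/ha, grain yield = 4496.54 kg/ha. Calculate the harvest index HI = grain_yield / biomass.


HI = grain_yield / biomass
   = 4496.54 / 11833
   = 0.38


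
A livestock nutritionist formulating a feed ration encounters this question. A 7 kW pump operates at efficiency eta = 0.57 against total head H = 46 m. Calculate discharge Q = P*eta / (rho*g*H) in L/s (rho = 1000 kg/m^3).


Q = (P * 1000 * eta) / (rho * g * H)
  = (7 * 1000 * 0.57) / (1000 * 9.81 * 46)
  = 3990 / 451260
  = 0.00884 m^3/s = 8.84 L/s


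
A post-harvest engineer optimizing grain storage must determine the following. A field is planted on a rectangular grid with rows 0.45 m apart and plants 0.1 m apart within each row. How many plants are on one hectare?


D = 10000 / (row_sp * plant_sp)
  = 10000 / (0.45 * 0.1)
  = 10000 / 0.0450
  = 222222.22 plants/ha


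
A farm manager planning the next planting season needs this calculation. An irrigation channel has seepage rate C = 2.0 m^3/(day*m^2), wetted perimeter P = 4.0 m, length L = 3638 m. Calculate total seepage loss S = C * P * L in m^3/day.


S = C * P * L
  = 2.0 * 4.0 * 3638
  = 29104 m^3/day


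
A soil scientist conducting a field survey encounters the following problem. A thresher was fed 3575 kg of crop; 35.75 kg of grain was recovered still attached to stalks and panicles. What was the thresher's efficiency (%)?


eta = (total - unthreshed) / total * 100
    = (3575 - 35.75) / 3575 * 100
    = 3539.25 / 3575 * 100
    = 99%


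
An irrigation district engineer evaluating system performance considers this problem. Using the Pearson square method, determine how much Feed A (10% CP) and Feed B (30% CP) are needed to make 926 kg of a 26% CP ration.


parts_A = CP_b - target = 30 - 26 = 4
parts_B = target - CP_a = 26 - 10 = 16
total_parts = 4 + 16 = 20
Feed A = 926 * 4 / 20 = 185.20 kg
Feed B = 926 * 16 / 20 = 740.80 kg

185.20 kg


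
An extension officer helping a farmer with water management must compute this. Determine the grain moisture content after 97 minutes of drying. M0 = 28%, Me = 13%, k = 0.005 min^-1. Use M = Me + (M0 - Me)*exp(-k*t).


M = Me + (M0 - Me) * e^(-k*t)
  = 13 + (28 - 13) * e^(-0.005*97)
  = 13 + 15 * e^(-0.485)
  = 13 + 15 * 0.61570
  = 13 + 9.2355
  = 22.24%


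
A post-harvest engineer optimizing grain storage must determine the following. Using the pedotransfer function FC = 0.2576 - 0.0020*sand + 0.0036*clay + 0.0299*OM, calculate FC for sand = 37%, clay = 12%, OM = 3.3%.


FC = 0.2576 - 0.0020*37 + 0.0036*12 + 0.0299*3.3
   = 0.2576 - 0.0740 + 0.0432 + 0.0987
   = 0.3255


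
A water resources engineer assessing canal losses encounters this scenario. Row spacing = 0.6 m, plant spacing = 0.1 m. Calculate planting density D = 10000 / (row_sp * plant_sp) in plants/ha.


D = 10000 / (row_sp * plant_sp)
  = 10000 / (0.6 * 0.1)
  = 10000 / 0.0600
  = 166666.67 plants/ha


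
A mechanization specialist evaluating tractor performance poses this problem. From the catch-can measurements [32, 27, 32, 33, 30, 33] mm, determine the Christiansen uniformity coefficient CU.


xbar = 187 / 6 = 31.167
sum|xi - xbar| = 10.667
CU = 100 * (1 - 10.667 / (6 * 31.167))
   = 100 * (1 - 0.0570)
   = 94.30%
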